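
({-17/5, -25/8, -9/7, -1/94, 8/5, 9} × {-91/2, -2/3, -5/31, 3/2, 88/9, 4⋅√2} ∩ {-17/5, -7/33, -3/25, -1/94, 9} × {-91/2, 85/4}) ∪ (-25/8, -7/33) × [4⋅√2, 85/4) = ({-17/5, -1/94, 9} × {-91/2}) ∪ ((-25/8, -7/33) × [4⋅√2, 85/4))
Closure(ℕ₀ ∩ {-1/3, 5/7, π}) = ∅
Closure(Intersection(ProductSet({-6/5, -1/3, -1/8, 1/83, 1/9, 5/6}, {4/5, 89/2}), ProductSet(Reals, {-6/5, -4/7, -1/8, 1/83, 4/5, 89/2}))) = ProductSet({-6/5, -1/3, -1/8, 1/83, 1/9, 5/6}, {4/5, 89/2})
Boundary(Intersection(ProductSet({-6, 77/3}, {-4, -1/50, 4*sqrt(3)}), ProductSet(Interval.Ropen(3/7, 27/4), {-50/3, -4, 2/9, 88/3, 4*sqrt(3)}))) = EmptySet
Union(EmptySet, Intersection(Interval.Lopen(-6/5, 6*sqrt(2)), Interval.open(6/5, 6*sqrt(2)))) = Interval.open(6/5, 6*sqrt(2))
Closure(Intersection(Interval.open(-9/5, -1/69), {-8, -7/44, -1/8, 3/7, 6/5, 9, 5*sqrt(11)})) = {-7/44, -1/8}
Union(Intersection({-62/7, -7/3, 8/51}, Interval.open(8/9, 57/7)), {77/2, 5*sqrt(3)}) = {77/2, 5*sqrt(3)}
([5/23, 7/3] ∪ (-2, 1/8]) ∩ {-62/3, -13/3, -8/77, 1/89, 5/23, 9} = {-8/77, 1/89, 5/23}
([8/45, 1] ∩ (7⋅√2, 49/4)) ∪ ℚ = ℚ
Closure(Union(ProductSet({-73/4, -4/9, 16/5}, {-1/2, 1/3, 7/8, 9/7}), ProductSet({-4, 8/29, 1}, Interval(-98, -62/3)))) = Union(ProductSet({-73/4, -4/9, 16/5}, {-1/2, 1/3, 7/8, 9/7}), ProductSet({-4, 8/29, 1}, Interval(-98, -62/3)))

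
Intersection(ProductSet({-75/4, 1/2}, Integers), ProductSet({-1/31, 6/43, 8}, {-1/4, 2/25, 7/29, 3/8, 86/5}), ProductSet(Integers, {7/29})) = EmptySet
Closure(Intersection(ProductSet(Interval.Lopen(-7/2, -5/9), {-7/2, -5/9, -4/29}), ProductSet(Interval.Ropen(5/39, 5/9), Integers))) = EmptySet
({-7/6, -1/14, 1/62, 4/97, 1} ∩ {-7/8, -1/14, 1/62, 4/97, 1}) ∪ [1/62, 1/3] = {-1/14, 1} ∪ [1/62, 1/3]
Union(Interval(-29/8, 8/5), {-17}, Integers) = Union(Integers, Interval(-29/8, 8/5))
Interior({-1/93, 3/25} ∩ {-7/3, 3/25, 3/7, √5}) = ∅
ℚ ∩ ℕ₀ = ℕ₀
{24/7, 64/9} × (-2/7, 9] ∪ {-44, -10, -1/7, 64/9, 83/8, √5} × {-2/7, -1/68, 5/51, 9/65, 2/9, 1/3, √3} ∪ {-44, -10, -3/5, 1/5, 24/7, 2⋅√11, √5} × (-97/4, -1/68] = ({24/7, 64/9} × (-2/7, 9]) ∪ ({-44, -10, -1/7, 64/9, 83/8, √5} × {-2/7, -1/68, 5/51, 9/65, 2/9, 1/3, √3}) ∪ ({-44, -10, -3/5, 1/5, 24/7, 2⋅√11, √5} × (-97/4, -1/68])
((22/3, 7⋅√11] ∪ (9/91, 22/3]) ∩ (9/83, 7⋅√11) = (9/83, 7⋅√11)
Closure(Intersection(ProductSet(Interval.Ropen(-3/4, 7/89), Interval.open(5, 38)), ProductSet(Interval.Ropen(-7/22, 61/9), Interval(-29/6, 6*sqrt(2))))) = Union(ProductSet({-7/22, 7/89}, Interval(5, 6*sqrt(2))), ProductSet(Interval(-7/22, 7/89), {5, 6*sqrt(2)}), ProductSet(Interval.Ropen(-7/22, 7/89), Interval.Lopen(5, 6*sqrt(2))))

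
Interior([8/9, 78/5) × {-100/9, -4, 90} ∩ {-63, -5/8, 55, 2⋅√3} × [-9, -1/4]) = ∅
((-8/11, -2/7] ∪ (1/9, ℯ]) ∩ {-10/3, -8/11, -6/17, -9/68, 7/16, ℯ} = {-6/17, 7/16, ℯ}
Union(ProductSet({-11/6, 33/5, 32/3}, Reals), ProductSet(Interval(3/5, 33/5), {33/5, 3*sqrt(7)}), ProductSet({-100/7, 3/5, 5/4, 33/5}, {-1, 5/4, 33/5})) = Union(ProductSet({-11/6, 33/5, 32/3}, Reals), ProductSet({-100/7, 3/5, 5/4, 33/5}, {-1, 5/4, 33/5}), ProductSet(Interval(3/5, 33/5), {33/5, 3*sqrt(7)}))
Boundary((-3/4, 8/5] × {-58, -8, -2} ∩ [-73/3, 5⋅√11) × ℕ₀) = ∅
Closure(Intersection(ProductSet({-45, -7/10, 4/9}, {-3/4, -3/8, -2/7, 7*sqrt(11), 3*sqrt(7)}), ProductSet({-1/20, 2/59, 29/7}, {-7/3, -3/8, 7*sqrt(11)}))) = EmptySet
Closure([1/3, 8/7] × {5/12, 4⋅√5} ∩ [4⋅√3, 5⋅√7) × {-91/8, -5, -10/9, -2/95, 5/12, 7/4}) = ∅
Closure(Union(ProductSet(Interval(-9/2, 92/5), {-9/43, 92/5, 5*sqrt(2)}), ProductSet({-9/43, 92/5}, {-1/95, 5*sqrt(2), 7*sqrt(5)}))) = Union(ProductSet({-9/43, 92/5}, {-1/95, 5*sqrt(2), 7*sqrt(5)}), ProductSet(Interval(-9/2, 92/5), {-9/43, 92/5, 5*sqrt(2)}))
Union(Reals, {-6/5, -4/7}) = Reals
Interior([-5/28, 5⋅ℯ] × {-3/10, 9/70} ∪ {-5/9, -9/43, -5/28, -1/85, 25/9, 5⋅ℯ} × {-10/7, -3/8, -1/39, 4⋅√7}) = ∅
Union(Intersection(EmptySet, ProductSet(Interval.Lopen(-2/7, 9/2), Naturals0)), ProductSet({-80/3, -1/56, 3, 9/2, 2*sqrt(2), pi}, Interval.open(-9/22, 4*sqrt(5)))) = ProductSet({-80/3, -1/56, 3, 9/2, 2*sqrt(2), pi}, Interval.open(-9/22, 4*sqrt(5)))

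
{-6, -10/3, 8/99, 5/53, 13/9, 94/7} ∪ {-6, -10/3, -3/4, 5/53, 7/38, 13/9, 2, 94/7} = {-6, -10/3, -3/4, 8/99, 5/53, 7/38, 13/9, 2, 94/7}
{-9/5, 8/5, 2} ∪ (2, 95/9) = {-9/5, 8/5} ∪ [2, 95/9)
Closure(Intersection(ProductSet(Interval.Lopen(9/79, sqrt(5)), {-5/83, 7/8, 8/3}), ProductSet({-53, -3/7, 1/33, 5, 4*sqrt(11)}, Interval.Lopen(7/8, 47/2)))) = EmptySet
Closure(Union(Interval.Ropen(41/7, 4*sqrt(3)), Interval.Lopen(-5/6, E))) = Union(Interval(-5/6, E), Interval(41/7, 4*sqrt(3)))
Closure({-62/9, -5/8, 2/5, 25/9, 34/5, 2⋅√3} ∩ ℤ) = ∅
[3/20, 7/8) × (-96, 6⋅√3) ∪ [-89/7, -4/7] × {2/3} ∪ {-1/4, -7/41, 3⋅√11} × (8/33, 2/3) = ([-89/7, -4/7] × {2/3}) ∪ ({-1/4, -7/41, 3⋅√11} × (8/33, 2/3)) ∪ ([3/20, 7/8) × (-96, 6⋅√3))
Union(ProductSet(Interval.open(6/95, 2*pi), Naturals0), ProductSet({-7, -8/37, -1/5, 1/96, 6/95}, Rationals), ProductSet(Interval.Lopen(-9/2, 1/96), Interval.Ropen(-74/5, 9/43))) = Union(ProductSet({-7, -8/37, -1/5, 1/96, 6/95}, Rationals), ProductSet(Interval.Lopen(-9/2, 1/96), Interval.Ropen(-74/5, 9/43)), ProductSet(Interval.open(6/95, 2*pi), Naturals0))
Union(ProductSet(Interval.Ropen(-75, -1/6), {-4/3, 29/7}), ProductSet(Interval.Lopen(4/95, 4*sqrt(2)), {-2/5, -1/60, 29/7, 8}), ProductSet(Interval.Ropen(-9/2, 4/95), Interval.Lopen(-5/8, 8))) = Union(ProductSet(Interval.Ropen(-75, -1/6), {-4/3, 29/7}), ProductSet(Interval.Ropen(-9/2, 4/95), Interval.Lopen(-5/8, 8)), ProductSet(Interval.Lopen(4/95, 4*sqrt(2)), {-2/5, -1/60, 29/7, 8}))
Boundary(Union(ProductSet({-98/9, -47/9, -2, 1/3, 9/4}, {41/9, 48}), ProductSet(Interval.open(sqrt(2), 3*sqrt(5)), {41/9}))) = Union(ProductSet({-98/9, -47/9, -2, 1/3, 9/4}, {41/9, 48}), ProductSet(Interval(sqrt(2), 3*sqrt(5)), {41/9}))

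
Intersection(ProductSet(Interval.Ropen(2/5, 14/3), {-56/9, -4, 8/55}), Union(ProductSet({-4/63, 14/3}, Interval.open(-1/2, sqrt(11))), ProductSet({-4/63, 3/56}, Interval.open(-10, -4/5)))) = EmptySet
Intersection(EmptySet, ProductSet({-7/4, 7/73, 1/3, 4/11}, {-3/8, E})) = EmptySet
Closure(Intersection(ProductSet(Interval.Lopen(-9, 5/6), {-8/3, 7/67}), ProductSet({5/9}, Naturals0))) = EmptySet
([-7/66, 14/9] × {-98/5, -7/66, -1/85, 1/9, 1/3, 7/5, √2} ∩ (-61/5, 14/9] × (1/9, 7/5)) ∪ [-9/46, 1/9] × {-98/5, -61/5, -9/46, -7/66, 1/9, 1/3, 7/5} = ([-7/66, 14/9] × {1/3}) ∪ ([-9/46, 1/9] × {-98/5, -61/5, -9/46, -7/66, 1/9, 1/3, 7/5})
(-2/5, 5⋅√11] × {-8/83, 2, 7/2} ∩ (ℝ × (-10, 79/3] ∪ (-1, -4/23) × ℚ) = (-2/5, 5⋅√11] × {-8/83, 2, 7/2}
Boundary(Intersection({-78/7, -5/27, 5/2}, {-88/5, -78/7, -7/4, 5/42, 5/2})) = {-78/7, 5/2}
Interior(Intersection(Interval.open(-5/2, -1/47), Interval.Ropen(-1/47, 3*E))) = EmptySet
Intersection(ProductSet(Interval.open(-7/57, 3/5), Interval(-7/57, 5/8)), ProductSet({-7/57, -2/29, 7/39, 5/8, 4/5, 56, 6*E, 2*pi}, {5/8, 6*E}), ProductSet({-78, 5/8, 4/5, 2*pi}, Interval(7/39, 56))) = EmptySet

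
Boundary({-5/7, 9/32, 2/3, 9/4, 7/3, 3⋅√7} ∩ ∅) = ∅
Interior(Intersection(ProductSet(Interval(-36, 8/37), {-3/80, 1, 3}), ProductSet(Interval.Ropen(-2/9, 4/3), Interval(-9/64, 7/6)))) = EmptySet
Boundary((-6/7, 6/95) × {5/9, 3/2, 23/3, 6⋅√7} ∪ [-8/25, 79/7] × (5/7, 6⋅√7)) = ({-8/25, 79/7} × [5/7, 6⋅√7]) ∪ ([-6/7, 6/95] × {5/9, 6⋅√7}) ∪ ([-8/25, 79/7] × {5/7, 6⋅√7}) ∪ ([-6/7, -8/25] × {5/9, 3/2, 23/3, 6⋅√7})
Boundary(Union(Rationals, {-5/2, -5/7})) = Reals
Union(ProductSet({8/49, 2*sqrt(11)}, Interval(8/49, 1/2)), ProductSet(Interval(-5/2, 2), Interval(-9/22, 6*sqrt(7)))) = Union(ProductSet({8/49, 2*sqrt(11)}, Interval(8/49, 1/2)), ProductSet(Interval(-5/2, 2), Interval(-9/22, 6*sqrt(7))))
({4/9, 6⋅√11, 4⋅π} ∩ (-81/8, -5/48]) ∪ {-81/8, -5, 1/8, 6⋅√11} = {-81/8, -5, 1/8, 6⋅√11}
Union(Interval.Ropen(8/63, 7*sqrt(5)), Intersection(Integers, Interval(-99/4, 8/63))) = Union(Interval.Ropen(8/63, 7*sqrt(5)), Range(-24, 1, 1))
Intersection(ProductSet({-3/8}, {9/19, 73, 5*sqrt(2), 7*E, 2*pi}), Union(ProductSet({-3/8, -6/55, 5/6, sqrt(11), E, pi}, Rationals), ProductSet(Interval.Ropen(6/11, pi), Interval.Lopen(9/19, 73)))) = ProductSet({-3/8}, {9/19, 73})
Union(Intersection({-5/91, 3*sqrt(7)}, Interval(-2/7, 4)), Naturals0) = Union({-5/91}, Naturals0)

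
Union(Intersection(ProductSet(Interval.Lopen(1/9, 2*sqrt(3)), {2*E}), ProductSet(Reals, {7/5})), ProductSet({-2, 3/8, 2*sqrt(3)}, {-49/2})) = ProductSet({-2, 3/8, 2*sqrt(3)}, {-49/2})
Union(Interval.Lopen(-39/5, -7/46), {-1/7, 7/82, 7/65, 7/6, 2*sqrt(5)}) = Union({-1/7, 7/82, 7/65, 7/6, 2*sqrt(5)}, Interval.Lopen(-39/5, -7/46))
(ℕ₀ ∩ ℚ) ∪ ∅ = ℕ₀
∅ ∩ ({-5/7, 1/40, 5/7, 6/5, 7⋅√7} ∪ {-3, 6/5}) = ∅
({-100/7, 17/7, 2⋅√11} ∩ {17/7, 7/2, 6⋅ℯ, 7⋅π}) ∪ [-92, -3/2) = [-92, -3/2) ∪ {17/7}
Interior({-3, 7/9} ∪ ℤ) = ∅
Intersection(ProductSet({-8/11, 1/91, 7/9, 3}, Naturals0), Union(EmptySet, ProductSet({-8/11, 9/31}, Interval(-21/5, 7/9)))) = ProductSet({-8/11}, Range(0, 1, 1))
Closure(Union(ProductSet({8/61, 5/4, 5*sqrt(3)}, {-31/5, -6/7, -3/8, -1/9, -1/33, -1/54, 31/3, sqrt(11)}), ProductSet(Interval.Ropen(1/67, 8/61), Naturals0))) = Union(ProductSet({8/61, 5/4, 5*sqrt(3)}, {-31/5, -6/7, -3/8, -1/9, -1/33, -1/54, 31/3, sqrt(11)}), ProductSet(Interval(1/67, 8/61), Naturals0))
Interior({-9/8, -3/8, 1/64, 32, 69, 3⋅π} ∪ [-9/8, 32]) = (-9/8, 32)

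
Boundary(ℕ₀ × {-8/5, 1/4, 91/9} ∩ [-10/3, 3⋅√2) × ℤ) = ∅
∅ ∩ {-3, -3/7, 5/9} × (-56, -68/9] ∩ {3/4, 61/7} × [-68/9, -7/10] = ∅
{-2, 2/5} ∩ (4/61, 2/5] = {2/5}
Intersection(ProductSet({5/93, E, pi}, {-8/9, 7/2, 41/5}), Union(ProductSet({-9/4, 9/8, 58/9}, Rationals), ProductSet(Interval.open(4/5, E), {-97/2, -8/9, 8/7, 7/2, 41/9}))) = EmptySet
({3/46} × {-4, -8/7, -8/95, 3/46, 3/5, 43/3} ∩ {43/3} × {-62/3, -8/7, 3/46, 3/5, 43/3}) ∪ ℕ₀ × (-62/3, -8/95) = ℕ₀ × (-62/3, -8/95)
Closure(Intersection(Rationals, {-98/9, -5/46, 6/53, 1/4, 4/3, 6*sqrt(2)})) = {-98/9, -5/46, 6/53, 1/4, 4/3}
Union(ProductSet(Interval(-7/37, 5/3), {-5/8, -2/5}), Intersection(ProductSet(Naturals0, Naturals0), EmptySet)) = ProductSet(Interval(-7/37, 5/3), {-5/8, -2/5})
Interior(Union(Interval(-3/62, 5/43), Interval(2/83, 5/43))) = Interval.open(-3/62, 5/43)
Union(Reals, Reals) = Reals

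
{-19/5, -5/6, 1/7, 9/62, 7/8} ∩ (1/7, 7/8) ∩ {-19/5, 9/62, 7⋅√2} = {9/62}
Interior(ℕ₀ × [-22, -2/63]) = ∅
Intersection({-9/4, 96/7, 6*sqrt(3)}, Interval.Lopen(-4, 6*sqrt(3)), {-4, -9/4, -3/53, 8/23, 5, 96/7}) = {-9/4}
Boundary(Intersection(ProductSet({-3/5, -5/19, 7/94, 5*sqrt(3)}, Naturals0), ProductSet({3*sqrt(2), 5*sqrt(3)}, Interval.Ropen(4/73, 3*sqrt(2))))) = ProductSet({5*sqrt(3)}, Range(1, 5, 1))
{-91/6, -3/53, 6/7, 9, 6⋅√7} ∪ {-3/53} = {-91/6, -3/53, 6/7, 9, 6⋅√7}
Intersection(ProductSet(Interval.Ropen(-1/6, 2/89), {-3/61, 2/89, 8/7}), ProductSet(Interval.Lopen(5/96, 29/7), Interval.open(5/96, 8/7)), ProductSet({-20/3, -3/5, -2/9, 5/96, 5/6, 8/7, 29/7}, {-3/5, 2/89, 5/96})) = EmptySet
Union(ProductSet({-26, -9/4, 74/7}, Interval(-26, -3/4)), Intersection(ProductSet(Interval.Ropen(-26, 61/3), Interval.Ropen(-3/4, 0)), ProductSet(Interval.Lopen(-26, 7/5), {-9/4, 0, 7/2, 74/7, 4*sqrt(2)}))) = ProductSet({-26, -9/4, 74/7}, Interval(-26, -3/4))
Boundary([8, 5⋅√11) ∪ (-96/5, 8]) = {-96/5, 5⋅√11}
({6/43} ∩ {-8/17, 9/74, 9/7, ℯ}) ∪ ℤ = ℤ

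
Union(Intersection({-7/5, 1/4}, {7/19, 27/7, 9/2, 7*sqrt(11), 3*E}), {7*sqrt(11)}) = {7*sqrt(11)}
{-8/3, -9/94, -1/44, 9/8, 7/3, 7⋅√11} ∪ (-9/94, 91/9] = {-8/3, 7⋅√11} ∪ [-9/94, 91/9]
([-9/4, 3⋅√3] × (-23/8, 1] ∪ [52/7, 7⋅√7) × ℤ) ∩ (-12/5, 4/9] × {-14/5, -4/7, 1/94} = [-9/4, 4/9] × {-14/5, -4/7, 1/94}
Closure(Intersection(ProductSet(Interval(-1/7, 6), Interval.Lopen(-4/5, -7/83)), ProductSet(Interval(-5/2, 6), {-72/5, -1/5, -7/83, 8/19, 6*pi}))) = ProductSet(Interval(-1/7, 6), {-1/5, -7/83})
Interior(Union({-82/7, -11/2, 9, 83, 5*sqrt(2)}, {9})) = EmptySet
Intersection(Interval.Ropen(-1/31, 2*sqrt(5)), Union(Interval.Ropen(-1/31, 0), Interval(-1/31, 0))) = Interval(-1/31, 0)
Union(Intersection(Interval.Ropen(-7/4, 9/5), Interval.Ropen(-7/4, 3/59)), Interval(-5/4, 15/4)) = Interval(-7/4, 15/4)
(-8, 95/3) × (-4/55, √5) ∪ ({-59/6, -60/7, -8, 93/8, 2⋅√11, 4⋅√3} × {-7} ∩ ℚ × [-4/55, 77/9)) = (-8, 95/3) × (-4/55, √5)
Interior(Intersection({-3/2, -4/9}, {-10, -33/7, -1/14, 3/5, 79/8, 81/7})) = EmptySet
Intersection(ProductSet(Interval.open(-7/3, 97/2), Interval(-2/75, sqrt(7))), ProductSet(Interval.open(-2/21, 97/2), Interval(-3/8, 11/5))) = ProductSet(Interval.open(-2/21, 97/2), Interval(-2/75, 11/5))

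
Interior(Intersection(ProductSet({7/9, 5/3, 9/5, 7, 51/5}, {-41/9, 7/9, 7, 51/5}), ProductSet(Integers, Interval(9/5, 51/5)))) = EmptySet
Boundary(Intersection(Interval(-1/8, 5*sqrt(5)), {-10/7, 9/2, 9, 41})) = {9/2, 9}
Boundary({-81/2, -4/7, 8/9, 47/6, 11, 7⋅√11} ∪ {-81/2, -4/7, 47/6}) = {-81/2, -4/7, 8/9, 47/6, 11, 7⋅√11}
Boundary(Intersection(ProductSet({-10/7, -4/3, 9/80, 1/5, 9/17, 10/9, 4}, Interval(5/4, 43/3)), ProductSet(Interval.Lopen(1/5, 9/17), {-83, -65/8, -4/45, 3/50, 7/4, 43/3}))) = ProductSet({9/17}, {7/4, 43/3})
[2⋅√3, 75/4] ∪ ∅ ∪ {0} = {0} ∪ [2⋅√3, 75/4]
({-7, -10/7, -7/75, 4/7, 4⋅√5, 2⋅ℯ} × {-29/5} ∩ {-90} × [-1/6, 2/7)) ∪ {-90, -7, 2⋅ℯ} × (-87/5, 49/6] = {-90, -7, 2⋅ℯ} × (-87/5, 49/6]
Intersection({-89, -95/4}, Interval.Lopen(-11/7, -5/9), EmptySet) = EmptySet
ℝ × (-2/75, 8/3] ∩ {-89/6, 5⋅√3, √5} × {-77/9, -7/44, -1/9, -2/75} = ∅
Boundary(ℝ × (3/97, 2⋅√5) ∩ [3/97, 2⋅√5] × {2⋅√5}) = ∅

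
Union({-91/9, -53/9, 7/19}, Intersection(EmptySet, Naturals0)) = {-91/9, -53/9, 7/19}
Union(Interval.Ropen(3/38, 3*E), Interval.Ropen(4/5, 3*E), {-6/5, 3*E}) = Union({-6/5}, Interval(3/38, 3*E))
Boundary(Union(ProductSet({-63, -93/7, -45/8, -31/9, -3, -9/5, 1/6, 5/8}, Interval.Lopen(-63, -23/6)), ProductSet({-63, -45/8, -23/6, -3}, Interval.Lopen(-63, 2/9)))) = Union(ProductSet({-63, -45/8, -23/6, -3}, Interval(-63, 2/9)), ProductSet({-63, -93/7, -45/8, -31/9, -3, -9/5, 1/6, 5/8}, Interval(-63, -23/6)))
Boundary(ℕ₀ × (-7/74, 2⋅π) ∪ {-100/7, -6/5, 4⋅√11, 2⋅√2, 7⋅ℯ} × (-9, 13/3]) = (ℕ₀ × [-7/74, 2⋅π]) ∪ ({-100/7, -6/5, 4⋅√11, 2⋅√2, 7⋅ℯ} × [-9, 13/3])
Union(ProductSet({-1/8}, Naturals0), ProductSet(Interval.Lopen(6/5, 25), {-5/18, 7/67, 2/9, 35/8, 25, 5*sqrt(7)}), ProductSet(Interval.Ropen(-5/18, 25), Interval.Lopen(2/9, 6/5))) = Union(ProductSet({-1/8}, Naturals0), ProductSet(Interval.Ropen(-5/18, 25), Interval.Lopen(2/9, 6/5)), ProductSet(Interval.Lopen(6/5, 25), {-5/18, 7/67, 2/9, 35/8, 25, 5*sqrt(7)}))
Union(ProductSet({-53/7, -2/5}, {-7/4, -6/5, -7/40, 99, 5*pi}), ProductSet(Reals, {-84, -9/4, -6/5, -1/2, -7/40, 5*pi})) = Union(ProductSet({-53/7, -2/5}, {-7/4, -6/5, -7/40, 99, 5*pi}), ProductSet(Reals, {-84, -9/4, -6/5, -1/2, -7/40, 5*pi}))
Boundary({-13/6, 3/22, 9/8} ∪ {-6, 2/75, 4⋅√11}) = {-6, -13/6, 2/75, 3/22, 9/8, 4⋅√11}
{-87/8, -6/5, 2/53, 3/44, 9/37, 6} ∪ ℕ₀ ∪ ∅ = {-87/8, -6/5, 2/53, 3/44, 9/37} ∪ ℕ₀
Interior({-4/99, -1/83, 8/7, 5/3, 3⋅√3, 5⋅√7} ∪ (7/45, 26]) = (7/45, 26)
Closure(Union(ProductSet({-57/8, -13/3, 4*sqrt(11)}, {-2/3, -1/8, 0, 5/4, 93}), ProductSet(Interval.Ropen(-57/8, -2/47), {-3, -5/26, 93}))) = Union(ProductSet({-57/8, -13/3, 4*sqrt(11)}, {-2/3, -1/8, 0, 5/4, 93}), ProductSet(Interval(-57/8, -2/47), {-3, -5/26, 93}))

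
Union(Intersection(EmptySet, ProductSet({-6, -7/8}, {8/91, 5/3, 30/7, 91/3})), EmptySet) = EmptySet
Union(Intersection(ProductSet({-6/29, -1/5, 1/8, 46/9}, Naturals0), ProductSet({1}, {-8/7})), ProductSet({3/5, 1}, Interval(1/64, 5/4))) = ProductSet({3/5, 1}, Interval(1/64, 5/4))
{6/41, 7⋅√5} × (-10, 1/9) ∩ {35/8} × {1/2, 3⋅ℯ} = ∅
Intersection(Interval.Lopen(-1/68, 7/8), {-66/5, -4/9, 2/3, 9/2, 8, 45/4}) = {2/3}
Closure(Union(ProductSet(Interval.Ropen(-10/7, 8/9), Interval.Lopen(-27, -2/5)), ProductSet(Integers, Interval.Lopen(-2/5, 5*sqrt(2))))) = Union(ProductSet({-10/7, 8/9}, Interval(-27, -2/5)), ProductSet(Integers, Interval(-2/5, 5*sqrt(2))), ProductSet(Interval(-10/7, 8/9), {-27, -2/5}), ProductSet(Interval.Ropen(-10/7, 8/9), Interval.Lopen(-27, -2/5)))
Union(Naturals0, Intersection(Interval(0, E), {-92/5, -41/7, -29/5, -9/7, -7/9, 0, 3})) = Naturals0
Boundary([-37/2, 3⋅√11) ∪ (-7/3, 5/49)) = {-37/2, 3⋅√11}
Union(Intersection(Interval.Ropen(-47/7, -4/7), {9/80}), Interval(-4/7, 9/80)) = Interval(-4/7, 9/80)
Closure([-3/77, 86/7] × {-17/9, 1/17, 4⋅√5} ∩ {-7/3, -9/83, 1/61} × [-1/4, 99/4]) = {1/61} × {1/17, 4⋅√5}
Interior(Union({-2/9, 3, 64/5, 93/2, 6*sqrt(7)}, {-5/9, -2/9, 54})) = EmptySet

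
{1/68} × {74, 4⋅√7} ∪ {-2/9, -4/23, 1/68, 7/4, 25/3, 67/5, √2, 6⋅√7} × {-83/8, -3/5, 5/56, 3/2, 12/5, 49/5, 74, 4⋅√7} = {-2/9, -4/23, 1/68, 7/4, 25/3, 67/5, √2, 6⋅√7} × {-83/8, -3/5, 5/56, 3/2, 12/5, 49/5, 74, 4⋅√7}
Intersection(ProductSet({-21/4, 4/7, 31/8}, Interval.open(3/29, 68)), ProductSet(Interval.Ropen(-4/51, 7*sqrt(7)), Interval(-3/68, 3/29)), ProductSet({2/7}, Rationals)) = EmptySet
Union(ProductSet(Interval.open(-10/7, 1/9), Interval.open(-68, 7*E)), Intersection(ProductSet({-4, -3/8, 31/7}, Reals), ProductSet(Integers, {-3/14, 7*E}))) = Union(ProductSet({-4}, {-3/14, 7*E}), ProductSet(Interval.open(-10/7, 1/9), Interval.open(-68, 7*E)))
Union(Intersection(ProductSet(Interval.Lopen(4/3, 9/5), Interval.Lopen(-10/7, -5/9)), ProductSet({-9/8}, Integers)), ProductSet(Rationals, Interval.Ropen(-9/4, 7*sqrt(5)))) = ProductSet(Rationals, Interval.Ropen(-9/4, 7*sqrt(5)))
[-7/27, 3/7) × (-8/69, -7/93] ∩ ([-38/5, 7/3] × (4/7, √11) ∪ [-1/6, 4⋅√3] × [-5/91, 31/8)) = ∅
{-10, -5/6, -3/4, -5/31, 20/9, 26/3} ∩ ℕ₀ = ∅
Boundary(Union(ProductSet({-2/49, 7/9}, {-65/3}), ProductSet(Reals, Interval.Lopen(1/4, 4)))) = Union(ProductSet({-2/49, 7/9}, {-65/3}), ProductSet(Reals, {1/4, 4}))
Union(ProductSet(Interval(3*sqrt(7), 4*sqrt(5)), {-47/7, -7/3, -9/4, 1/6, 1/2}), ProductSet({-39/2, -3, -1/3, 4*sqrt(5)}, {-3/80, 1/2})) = Union(ProductSet({-39/2, -3, -1/3, 4*sqrt(5)}, {-3/80, 1/2}), ProductSet(Interval(3*sqrt(7), 4*sqrt(5)), {-47/7, -7/3, -9/4, 1/6, 1/2}))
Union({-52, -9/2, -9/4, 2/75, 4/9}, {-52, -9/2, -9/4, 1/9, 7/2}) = {-52, -9/2, -9/4, 2/75, 1/9, 4/9, 7/2}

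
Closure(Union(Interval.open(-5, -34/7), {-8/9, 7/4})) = Union({-8/9, 7/4}, Interval(-5, -34/7))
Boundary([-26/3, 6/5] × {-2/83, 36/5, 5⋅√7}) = [-26/3, 6/5] × {-2/83, 36/5, 5⋅√7}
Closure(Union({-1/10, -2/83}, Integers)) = Union({-1/10, -2/83}, Integers)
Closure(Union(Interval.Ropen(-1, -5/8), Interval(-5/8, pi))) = Interval(-1, pi)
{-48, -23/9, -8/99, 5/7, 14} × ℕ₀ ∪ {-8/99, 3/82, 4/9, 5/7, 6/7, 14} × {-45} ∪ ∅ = ({-48, -23/9, -8/99, 5/7, 14} × ℕ₀) ∪ ({-8/99, 3/82, 4/9, 5/7, 6/7, 14} × {-45})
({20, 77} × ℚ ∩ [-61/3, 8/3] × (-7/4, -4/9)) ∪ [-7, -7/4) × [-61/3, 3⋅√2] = [-7, -7/4) × [-61/3, 3⋅√2]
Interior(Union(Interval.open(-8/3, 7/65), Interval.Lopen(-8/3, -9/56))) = Interval.open(-8/3, 7/65)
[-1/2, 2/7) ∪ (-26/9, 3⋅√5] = (-26/9, 3⋅√5]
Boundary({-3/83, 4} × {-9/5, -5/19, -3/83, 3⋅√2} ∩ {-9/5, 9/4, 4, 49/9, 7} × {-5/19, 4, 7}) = {4} × {-5/19}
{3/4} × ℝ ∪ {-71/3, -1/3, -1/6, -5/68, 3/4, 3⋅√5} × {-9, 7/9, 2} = ({3/4} × ℝ) ∪ ({-71/3, -1/3, -1/6, -5/68, 3/4, 3⋅√5} × {-9, 7/9, 2})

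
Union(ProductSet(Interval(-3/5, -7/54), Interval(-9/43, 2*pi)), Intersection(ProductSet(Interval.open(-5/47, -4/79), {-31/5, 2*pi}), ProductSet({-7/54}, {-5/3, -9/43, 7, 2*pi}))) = ProductSet(Interval(-3/5, -7/54), Interval(-9/43, 2*pi))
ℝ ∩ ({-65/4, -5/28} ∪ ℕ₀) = {-65/4, -5/28} ∪ ℕ₀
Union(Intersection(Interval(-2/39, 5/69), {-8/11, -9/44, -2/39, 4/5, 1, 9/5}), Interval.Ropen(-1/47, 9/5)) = Union({-2/39}, Interval.Ropen(-1/47, 9/5))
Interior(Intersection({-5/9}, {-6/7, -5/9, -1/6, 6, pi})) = EmptySet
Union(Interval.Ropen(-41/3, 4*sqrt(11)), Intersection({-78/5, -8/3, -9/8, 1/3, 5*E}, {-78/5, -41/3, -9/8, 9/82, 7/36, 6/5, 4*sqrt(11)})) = Union({-78/5}, Interval.Ropen(-41/3, 4*sqrt(11)))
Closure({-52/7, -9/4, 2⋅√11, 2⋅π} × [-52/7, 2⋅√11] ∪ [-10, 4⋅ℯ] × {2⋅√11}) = ([-10, 4⋅ℯ] × {2⋅√11}) ∪ ({-52/7, -9/4, 2⋅√11, 2⋅π} × [-52/7, 2⋅√11])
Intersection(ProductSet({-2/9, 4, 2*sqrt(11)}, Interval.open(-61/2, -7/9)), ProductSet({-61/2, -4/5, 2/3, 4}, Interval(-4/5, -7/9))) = ProductSet({4}, Interval.Ropen(-4/5, -7/9))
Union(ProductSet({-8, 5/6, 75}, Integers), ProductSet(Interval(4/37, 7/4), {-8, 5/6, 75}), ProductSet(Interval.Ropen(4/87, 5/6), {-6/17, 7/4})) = Union(ProductSet({-8, 5/6, 75}, Integers), ProductSet(Interval.Ropen(4/87, 5/6), {-6/17, 7/4}), ProductSet(Interval(4/37, 7/4), {-8, 5/6, 75}))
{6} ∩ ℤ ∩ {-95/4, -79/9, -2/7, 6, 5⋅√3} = {6}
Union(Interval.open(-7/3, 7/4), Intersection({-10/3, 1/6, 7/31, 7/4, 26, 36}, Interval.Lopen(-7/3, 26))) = Union({26}, Interval.Lopen(-7/3, 7/4))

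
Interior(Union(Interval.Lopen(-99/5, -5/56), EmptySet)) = Interval.open(-99/5, -5/56)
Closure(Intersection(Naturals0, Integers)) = Naturals0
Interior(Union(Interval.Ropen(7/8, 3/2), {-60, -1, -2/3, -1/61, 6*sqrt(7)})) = Interval.open(7/8, 3/2)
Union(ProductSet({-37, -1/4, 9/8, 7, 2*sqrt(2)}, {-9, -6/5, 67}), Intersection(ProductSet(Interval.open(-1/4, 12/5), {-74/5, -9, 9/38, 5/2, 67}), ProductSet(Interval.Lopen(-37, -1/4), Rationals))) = ProductSet({-37, -1/4, 9/8, 7, 2*sqrt(2)}, {-9, -6/5, 67})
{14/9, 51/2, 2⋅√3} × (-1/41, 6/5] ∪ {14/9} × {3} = ({14/9} × {3}) ∪ ({14/9, 51/2, 2⋅√3} × (-1/41, 6/5])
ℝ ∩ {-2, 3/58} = {-2, 3/58}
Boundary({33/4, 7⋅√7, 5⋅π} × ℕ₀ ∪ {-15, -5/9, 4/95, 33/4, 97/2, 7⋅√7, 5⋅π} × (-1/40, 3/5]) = ({33/4, 7⋅√7, 5⋅π} × ℕ₀) ∪ ({-15, -5/9, 4/95, 33/4, 97/2, 7⋅√7, 5⋅π} × [-1/40, 3/5])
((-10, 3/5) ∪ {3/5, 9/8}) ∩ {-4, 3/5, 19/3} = {-4, 3/5}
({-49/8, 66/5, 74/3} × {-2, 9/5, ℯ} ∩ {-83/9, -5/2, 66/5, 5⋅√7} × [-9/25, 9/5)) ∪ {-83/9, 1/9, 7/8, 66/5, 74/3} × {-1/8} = {-83/9, 1/9, 7/8, 66/5, 74/3} × {-1/8}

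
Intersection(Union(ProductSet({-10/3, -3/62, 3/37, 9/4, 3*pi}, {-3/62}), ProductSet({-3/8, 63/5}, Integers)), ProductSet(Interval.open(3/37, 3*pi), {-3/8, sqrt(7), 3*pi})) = EmptySet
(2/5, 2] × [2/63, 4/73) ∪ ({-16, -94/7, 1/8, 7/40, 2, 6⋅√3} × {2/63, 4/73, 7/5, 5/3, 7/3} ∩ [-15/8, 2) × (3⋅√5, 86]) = (2/5, 2] × [2/63, 4/73)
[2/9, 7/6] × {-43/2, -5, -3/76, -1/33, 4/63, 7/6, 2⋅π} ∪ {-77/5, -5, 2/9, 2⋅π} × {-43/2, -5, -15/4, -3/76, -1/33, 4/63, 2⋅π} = ([2/9, 7/6] × {-43/2, -5, -3/76, -1/33, 4/63, 7/6, 2⋅π}) ∪ ({-77/5, -5, 2/9, 2⋅π} × {-43/2, -5, -15/4, -3/76, -1/33, 4/63, 2⋅π})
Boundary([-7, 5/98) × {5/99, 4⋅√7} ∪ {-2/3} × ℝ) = ({-2/3} × ℝ) ∪ ([-7, 5/98] × {5/99, 4⋅√7})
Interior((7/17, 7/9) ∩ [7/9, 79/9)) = ∅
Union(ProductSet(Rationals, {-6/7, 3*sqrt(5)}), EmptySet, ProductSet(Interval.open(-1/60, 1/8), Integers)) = Union(ProductSet(Interval.open(-1/60, 1/8), Integers), ProductSet(Rationals, {-6/7, 3*sqrt(5)}))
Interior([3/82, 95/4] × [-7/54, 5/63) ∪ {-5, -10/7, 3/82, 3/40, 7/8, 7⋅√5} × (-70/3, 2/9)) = (3/82, 95/4) × (-7/54, 5/63)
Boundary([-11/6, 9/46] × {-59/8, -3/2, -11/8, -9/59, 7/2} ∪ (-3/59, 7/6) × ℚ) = ([-3/59, 7/6] × ℝ) ∪ ([-11/6, 9/46] × {-59/8, -3/2, -11/8, -9/59, 7/2})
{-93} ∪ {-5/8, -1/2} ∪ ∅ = {-93, -5/8, -1/2}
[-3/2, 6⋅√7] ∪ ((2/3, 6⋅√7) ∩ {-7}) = [-3/2, 6⋅√7]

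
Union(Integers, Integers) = Integers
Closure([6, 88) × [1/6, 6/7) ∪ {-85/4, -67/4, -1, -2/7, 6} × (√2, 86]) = ({6, 88} × [1/6, 6/7]) ∪ ([6, 88] × {1/6, 6/7}) ∪ ([6, 88) × [1/6, 6/7)) ∪ ({-85/4, -67/4, -1, -2/7, 6} × [√2, 86])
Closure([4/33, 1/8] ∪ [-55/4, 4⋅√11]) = [-55/4, 4⋅√11]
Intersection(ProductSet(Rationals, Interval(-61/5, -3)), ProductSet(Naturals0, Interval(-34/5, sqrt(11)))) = ProductSet(Naturals0, Interval(-34/5, -3))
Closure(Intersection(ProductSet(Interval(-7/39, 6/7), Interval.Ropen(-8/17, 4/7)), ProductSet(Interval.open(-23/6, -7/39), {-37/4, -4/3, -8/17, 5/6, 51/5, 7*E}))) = EmptySet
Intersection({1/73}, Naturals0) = EmptySet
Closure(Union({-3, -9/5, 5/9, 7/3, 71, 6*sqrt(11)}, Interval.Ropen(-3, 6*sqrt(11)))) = Union({71}, Interval(-3, 6*sqrt(11)))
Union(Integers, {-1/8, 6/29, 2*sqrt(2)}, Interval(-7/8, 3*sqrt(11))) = Union(Integers, Interval(-7/8, 3*sqrt(11)))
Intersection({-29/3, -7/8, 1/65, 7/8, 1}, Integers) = {1}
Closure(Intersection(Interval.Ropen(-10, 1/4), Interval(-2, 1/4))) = Interval(-2, 1/4)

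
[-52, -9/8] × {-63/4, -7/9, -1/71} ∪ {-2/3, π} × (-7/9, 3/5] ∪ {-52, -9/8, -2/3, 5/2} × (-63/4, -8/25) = ({-2/3, π} × (-7/9, 3/5]) ∪ ([-52, -9/8] × {-63/4, -7/9, -1/71}) ∪ ({-52, -9/8, -2/3, 5/2} × (-63/4, -8/25))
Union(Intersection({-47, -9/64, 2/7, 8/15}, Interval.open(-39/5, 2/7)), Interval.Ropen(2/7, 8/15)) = Union({-9/64}, Interval.Ropen(2/7, 8/15))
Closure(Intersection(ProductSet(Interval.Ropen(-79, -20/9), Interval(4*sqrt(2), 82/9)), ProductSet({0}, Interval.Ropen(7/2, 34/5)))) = EmptySet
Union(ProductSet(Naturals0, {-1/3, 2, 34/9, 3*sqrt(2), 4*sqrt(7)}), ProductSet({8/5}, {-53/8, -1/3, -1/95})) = Union(ProductSet({8/5}, {-53/8, -1/3, -1/95}), ProductSet(Naturals0, {-1/3, 2, 34/9, 3*sqrt(2), 4*sqrt(7)}))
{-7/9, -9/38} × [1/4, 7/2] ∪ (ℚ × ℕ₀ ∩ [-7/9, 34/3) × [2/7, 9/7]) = ({-7/9, -9/38} × [1/4, 7/2]) ∪ ((ℚ ∩ [-7/9, 34/3)) × {1})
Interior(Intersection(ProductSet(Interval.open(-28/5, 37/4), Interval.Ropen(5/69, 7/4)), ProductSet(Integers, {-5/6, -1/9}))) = EmptySet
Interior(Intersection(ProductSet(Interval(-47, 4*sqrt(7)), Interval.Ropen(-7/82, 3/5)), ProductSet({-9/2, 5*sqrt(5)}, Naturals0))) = EmptySet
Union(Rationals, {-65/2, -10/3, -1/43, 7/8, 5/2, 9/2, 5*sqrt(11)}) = Union({5*sqrt(11)}, Rationals)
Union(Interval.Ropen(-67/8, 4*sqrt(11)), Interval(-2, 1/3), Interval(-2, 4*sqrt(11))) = Interval(-67/8, 4*sqrt(11))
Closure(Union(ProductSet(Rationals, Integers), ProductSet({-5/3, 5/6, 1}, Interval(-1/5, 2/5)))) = Union(ProductSet({-5/3, 5/6, 1}, Interval(-1/5, 2/5)), ProductSet(Reals, Integers))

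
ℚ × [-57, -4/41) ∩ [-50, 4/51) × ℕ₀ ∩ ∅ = ∅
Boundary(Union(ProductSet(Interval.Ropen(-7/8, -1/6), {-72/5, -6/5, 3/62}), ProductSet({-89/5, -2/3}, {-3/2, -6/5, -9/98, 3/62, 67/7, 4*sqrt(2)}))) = Union(ProductSet({-89/5, -2/3}, {-3/2, -6/5, -9/98, 3/62, 67/7, 4*sqrt(2)}), ProductSet(Interval(-7/8, -1/6), {-72/5, -6/5, 3/62}))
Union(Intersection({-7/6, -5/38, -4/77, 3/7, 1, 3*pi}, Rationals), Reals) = Reals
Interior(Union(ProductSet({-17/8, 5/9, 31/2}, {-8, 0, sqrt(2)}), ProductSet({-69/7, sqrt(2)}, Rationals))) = EmptySet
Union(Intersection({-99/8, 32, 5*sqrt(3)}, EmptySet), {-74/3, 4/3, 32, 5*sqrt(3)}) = {-74/3, 4/3, 32, 5*sqrt(3)}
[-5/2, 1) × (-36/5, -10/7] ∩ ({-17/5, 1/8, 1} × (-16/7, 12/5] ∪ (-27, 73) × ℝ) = [-5/2, 1) × (-36/5, -10/7]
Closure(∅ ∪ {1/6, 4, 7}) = {1/6, 4, 7}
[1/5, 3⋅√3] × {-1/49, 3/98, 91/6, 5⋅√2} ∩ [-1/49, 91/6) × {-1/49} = [1/5, 3⋅√3] × {-1/49}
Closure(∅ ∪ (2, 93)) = [2, 93]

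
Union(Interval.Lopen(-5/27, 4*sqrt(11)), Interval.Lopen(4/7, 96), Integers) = Union(Integers, Interval.Lopen(-5/27, 96))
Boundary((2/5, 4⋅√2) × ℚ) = [2/5, 4⋅√2] × ℝ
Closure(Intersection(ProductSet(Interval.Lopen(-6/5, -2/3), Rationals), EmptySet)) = EmptySet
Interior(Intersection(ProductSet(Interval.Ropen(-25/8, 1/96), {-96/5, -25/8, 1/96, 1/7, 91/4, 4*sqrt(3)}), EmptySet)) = EmptySet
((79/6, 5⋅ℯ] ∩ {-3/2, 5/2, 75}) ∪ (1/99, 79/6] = (1/99, 79/6]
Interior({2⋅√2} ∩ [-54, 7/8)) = ∅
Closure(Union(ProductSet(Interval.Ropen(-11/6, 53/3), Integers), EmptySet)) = ProductSet(Interval(-11/6, 53/3), Integers)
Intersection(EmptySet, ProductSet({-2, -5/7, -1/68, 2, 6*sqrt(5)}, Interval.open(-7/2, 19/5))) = EmptySet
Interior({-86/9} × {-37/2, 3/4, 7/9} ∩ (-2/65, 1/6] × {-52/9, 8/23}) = ∅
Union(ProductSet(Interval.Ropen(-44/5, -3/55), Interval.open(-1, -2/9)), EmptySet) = ProductSet(Interval.Ropen(-44/5, -3/55), Interval.open(-1, -2/9))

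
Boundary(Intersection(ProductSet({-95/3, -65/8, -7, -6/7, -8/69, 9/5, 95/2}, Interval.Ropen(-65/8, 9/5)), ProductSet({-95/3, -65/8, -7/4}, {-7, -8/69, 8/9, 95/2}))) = ProductSet({-95/3, -65/8}, {-7, -8/69, 8/9})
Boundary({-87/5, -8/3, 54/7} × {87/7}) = {-87/5, -8/3, 54/7} × {87/7}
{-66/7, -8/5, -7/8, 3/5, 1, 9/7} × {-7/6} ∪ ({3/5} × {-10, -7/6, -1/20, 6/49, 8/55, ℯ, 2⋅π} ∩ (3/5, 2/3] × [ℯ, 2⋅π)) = {-66/7, -8/5, -7/8, 3/5, 1, 9/7} × {-7/6}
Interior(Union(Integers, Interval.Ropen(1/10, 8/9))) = Union(Complement(Integers, Union(Complement(Integers, Interval.open(1/10, 8/9)), {1/10, 8/9})), Complement(Interval.open(1/10, 8/9), Complement(Integers, Interval.open(1/10, 8/9))))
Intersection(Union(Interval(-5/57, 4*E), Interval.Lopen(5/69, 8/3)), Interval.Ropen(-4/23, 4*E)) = Interval.Ropen(-5/57, 4*E)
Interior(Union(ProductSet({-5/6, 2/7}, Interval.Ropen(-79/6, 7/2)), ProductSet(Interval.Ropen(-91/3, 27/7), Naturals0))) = EmptySet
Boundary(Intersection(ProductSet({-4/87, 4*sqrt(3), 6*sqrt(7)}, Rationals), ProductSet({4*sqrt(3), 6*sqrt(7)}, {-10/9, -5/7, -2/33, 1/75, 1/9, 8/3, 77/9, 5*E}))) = ProductSet({4*sqrt(3), 6*sqrt(7)}, {-10/9, -5/7, -2/33, 1/75, 1/9, 8/3, 77/9})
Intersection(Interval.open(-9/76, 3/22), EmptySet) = EmptySet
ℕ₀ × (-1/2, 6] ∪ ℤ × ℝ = ℤ × ℝ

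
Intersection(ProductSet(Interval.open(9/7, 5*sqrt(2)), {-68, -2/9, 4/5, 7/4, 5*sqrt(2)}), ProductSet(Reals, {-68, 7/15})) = ProductSet(Interval.open(9/7, 5*sqrt(2)), {-68})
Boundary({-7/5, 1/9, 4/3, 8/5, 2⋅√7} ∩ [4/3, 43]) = {4/3, 8/5, 2⋅√7}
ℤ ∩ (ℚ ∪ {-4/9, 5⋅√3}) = ℤ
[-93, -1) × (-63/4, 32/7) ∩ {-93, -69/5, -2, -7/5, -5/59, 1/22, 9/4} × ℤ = {-93, -69/5, -2, -7/5} × {-15, -14, …, 4}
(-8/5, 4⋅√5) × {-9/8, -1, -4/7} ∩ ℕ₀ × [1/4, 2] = ∅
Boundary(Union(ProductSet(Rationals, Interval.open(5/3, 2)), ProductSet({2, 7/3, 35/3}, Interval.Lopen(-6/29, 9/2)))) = Union(ProductSet({2, 7/3, 35/3}, Interval(-6/29, 9/2)), ProductSet(Reals, Interval(5/3, 2)))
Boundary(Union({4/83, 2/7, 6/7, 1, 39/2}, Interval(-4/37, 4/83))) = {-4/37, 4/83, 2/7, 6/7, 1, 39/2}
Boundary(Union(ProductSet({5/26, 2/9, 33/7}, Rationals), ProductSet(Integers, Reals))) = ProductSet(Union({5/26, 2/9, 33/7}, Integers), Reals)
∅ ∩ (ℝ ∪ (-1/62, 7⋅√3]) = ∅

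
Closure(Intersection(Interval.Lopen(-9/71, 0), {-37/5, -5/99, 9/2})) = {-5/99}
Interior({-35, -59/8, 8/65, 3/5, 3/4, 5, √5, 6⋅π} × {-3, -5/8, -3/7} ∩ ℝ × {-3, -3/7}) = ∅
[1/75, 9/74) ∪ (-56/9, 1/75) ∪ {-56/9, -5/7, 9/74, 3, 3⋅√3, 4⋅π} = [-56/9, 9/74] ∪ {3, 3⋅√3, 4⋅π}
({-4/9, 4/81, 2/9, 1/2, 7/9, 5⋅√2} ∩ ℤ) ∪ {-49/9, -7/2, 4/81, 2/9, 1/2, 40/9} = {-49/9, -7/2, 4/81, 2/9, 1/2, 40/9}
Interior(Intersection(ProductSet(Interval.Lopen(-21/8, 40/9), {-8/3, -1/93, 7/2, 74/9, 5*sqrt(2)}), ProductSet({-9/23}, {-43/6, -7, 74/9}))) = EmptySet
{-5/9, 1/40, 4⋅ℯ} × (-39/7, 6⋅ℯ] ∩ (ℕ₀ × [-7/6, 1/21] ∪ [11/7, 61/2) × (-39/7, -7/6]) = {4⋅ℯ} × (-39/7, -7/6]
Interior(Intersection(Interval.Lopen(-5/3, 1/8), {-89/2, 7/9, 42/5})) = EmptySet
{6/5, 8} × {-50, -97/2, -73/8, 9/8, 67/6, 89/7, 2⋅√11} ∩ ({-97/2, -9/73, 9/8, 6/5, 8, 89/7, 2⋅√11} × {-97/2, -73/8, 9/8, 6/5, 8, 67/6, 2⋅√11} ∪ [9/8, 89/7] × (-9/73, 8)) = {6/5, 8} × {-97/2, -73/8, 9/8, 67/6, 2⋅√11}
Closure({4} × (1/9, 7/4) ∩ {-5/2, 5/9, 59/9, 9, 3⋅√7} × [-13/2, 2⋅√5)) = ∅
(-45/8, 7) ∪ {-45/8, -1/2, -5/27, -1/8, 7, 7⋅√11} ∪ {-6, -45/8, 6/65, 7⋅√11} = {-6, 7⋅√11} ∪ [-45/8, 7]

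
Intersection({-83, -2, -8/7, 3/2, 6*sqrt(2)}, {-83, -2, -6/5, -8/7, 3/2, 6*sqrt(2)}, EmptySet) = EmptySet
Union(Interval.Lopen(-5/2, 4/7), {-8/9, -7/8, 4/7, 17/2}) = Union({17/2}, Interval.Lopen(-5/2, 4/7))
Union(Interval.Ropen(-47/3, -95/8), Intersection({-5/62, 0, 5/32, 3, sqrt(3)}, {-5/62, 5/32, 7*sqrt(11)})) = Union({-5/62, 5/32}, Interval.Ropen(-47/3, -95/8))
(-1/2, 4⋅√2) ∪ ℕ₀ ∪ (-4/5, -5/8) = (-4/5, -5/8) ∪ (-1/2, 4⋅√2) ∪ ℕ₀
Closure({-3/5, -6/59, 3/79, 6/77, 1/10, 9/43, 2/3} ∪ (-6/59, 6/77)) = {-3/5, 1/10, 9/43, 2/3} ∪ [-6/59, 6/77]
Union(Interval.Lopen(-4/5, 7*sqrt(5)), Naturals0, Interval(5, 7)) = Union(Interval.Lopen(-4/5, 7*sqrt(5)), Naturals0)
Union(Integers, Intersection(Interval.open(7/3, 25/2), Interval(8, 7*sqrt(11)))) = Union(Integers, Interval.Ropen(8, 25/2))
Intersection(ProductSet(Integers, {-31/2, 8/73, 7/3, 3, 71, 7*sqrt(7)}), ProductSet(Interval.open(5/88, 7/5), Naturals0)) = ProductSet(Range(1, 2, 1), {3, 71})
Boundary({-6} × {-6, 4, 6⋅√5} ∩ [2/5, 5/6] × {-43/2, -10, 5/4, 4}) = ∅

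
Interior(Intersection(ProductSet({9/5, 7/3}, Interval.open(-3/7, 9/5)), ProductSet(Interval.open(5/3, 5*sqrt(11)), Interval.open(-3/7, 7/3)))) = EmptySet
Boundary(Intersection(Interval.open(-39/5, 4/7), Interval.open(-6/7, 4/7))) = {-6/7, 4/7}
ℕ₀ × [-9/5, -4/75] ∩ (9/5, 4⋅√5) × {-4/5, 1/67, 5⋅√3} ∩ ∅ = ∅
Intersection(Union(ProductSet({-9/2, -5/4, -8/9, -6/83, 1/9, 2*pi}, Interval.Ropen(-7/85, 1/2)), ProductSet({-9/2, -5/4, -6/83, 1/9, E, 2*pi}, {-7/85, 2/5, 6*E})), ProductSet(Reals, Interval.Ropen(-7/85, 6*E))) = Union(ProductSet({-9/2, -5/4, -8/9, -6/83, 1/9, 2*pi}, Interval.Ropen(-7/85, 1/2)), ProductSet({-9/2, -5/4, -6/83, 1/9, E, 2*pi}, {-7/85, 2/5}))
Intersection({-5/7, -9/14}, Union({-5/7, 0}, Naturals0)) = {-5/7}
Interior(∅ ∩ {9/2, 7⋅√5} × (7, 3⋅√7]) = ∅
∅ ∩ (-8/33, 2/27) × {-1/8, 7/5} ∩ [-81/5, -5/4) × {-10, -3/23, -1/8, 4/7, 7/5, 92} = ∅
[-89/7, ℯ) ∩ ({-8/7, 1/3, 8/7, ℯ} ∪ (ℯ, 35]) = {-8/7, 1/3, 8/7}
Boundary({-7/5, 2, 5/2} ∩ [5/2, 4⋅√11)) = {5/2}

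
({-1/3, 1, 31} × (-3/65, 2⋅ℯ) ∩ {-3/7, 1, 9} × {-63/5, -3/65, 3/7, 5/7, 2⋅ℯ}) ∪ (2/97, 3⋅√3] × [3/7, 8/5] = (2/97, 3⋅√3] × [3/7, 8/5]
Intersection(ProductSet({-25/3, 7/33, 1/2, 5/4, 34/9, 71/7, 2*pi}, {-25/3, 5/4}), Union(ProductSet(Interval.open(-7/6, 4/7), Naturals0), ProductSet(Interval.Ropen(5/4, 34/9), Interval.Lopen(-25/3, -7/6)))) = EmptySet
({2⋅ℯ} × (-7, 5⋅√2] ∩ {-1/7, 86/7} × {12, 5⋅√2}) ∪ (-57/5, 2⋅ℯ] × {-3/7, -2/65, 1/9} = (-57/5, 2⋅ℯ] × {-3/7, -2/65, 1/9}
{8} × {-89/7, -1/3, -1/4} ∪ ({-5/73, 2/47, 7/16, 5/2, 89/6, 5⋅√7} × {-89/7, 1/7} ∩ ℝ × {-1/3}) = {8} × {-89/7, -1/3, -1/4}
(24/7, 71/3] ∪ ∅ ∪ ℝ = (-∞, ∞)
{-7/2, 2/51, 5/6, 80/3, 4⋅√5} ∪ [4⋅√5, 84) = {-7/2, 2/51, 5/6} ∪ [4⋅√5, 84)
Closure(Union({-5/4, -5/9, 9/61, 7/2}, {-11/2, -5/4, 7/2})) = {-11/2, -5/4, -5/9, 9/61, 7/2}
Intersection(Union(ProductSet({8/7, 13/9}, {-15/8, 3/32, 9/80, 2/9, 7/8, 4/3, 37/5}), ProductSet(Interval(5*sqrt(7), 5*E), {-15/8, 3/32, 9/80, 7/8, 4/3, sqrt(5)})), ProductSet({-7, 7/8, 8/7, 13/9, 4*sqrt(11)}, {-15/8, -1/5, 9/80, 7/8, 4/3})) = ProductSet({8/7, 13/9, 4*sqrt(11)}, {-15/8, 9/80, 7/8, 4/3})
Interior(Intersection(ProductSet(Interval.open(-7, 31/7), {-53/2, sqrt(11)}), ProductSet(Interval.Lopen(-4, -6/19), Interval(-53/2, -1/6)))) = EmptySet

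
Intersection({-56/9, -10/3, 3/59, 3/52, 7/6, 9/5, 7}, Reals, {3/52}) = {3/52}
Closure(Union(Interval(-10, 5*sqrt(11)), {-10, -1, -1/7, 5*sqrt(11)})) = Interval(-10, 5*sqrt(11))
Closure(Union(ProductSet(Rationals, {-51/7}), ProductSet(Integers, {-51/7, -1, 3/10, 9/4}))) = Union(ProductSet(Integers, {-51/7, -1, 3/10, 9/4}), ProductSet(Reals, {-51/7}))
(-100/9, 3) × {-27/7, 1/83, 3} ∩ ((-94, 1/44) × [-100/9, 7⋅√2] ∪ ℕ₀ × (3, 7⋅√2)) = (-100/9, 1/44) × {-27/7, 1/83, 3}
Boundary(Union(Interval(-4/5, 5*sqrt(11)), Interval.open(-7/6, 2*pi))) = {-7/6, 5*sqrt(11)}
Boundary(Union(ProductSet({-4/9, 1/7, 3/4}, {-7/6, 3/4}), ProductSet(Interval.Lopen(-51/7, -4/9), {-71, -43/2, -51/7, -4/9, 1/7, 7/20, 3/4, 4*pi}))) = Union(ProductSet({-4/9, 1/7, 3/4}, {-7/6, 3/4}), ProductSet(Interval(-51/7, -4/9), {-71, -43/2, -51/7, -4/9, 1/7, 7/20, 3/4, 4*pi}))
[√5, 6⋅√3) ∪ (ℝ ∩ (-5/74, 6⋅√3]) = (-5/74, 6⋅√3]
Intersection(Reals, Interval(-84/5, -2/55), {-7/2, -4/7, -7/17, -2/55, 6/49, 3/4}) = {-7/2, -4/7, -7/17, -2/55}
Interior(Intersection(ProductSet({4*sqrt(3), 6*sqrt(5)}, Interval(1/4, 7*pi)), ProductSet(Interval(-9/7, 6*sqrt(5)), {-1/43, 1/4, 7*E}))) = EmptySet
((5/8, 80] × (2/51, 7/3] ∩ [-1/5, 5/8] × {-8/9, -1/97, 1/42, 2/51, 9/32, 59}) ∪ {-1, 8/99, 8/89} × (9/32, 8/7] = {-1, 8/99, 8/89} × (9/32, 8/7]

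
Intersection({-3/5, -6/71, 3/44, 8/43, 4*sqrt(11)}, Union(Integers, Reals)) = {-3/5, -6/71, 3/44, 8/43, 4*sqrt(11)}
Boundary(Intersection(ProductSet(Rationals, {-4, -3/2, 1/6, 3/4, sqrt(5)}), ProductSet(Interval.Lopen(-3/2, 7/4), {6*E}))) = EmptySet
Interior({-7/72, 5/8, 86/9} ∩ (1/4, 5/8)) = ∅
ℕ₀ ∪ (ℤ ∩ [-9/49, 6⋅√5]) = ℕ₀ ∪ {0, 1, …, 13}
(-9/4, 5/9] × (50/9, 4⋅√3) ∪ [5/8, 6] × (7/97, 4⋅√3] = ((-9/4, 5/9] × (50/9, 4⋅√3)) ∪ ([5/8, 6] × (7/97, 4⋅√3])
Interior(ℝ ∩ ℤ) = ∅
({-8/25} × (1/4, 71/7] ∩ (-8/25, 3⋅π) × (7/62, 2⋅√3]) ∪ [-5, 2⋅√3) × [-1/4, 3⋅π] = [-5, 2⋅√3) × [-1/4, 3⋅π]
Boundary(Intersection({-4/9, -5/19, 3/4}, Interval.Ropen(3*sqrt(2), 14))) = EmptySet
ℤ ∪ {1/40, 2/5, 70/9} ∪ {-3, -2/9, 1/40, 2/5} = ℤ ∪ {-2/9, 1/40, 2/5, 70/9}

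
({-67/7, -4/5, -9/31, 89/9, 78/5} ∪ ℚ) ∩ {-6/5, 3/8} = {-6/5, 3/8}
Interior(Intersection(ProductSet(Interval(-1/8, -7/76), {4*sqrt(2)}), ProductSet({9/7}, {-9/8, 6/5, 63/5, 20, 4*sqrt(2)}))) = EmptySet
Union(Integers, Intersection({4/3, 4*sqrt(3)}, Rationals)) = Union({4/3}, Integers)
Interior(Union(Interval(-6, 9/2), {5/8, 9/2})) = Interval.open(-6, 9/2)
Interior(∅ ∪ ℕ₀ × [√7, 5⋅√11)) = ∅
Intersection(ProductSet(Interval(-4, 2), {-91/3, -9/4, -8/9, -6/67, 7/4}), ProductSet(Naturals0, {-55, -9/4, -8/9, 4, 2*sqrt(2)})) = ProductSet(Range(0, 3, 1), {-9/4, -8/9})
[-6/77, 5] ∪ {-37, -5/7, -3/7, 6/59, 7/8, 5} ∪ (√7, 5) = {-37, -5/7, -3/7} ∪ [-6/77, 5]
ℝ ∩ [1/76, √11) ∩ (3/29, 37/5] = (3/29, √11)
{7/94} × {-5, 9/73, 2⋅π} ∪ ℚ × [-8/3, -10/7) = (ℚ × [-8/3, -10/7)) ∪ ({7/94} × {-5, 9/73, 2⋅π})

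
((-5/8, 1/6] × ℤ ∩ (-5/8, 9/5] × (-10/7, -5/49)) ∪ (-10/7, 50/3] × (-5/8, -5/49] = ((-5/8, 1/6] × {-1}) ∪ ((-10/7, 50/3] × (-5/8, -5/49])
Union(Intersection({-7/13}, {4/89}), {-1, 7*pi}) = {-1, 7*pi}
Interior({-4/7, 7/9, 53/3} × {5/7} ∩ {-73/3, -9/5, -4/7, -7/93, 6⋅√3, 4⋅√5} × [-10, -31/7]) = ∅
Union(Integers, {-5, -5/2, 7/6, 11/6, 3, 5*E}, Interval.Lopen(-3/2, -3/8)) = Union({-5/2, 7/6, 11/6, 5*E}, Integers, Interval.Lopen(-3/2, -3/8))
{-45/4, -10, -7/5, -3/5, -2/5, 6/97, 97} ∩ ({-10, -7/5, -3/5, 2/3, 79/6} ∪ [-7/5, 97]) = {-10, -7/5, -3/5, -2/5, 6/97, 97}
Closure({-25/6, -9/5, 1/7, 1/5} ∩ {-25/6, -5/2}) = {-25/6}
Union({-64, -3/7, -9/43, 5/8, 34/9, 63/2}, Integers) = Union({-3/7, -9/43, 5/8, 34/9, 63/2}, Integers)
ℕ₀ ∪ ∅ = ℕ₀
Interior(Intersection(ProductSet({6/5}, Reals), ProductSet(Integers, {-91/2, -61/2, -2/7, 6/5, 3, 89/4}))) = EmptySet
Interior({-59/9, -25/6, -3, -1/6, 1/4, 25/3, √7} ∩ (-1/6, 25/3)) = ∅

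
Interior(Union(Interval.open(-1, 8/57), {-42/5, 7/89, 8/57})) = Interval.open(-1, 8/57)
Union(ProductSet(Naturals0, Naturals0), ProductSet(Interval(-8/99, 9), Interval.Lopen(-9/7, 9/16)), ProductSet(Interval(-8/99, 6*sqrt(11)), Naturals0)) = Union(ProductSet(Interval(-8/99, 9), Interval.Lopen(-9/7, 9/16)), ProductSet(Union(Interval(-8/99, 6*sqrt(11)), Naturals0), Naturals0))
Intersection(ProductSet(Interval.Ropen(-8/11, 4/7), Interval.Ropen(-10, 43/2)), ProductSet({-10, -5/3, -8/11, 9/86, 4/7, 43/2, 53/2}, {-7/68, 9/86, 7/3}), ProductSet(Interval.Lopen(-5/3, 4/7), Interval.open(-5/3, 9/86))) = ProductSet({-8/11, 9/86}, {-7/68})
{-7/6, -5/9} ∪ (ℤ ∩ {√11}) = {-7/6, -5/9}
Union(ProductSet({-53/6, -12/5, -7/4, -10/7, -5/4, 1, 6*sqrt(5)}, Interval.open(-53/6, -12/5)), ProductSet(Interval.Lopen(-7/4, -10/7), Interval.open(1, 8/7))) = Union(ProductSet({-53/6, -12/5, -7/4, -10/7, -5/4, 1, 6*sqrt(5)}, Interval.open(-53/6, -12/5)), ProductSet(Interval.Lopen(-7/4, -10/7), Interval.open(1, 8/7)))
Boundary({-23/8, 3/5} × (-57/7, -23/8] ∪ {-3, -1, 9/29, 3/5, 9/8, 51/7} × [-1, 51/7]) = ({-23/8, 3/5} × [-57/7, -23/8]) ∪ ({-3, -1, 9/29, 3/5, 9/8, 51/7} × [-1, 51/7])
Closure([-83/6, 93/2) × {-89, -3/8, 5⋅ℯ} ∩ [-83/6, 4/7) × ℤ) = [-83/6, 4/7] × {-89}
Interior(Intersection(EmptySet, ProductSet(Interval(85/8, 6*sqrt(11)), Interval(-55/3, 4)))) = EmptySet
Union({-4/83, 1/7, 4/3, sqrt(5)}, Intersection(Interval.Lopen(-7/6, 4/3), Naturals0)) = Union({-4/83, 1/7, 4/3, sqrt(5)}, Range(0, 2, 1))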